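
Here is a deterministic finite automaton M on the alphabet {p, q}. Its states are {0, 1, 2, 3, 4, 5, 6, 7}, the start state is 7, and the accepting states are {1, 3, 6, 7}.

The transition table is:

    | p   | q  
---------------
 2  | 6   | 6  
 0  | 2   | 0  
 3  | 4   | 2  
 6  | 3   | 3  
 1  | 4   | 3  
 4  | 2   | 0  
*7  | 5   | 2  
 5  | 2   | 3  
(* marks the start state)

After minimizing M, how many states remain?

6

States {1} cannot be reached from the start state, so discard them.
Start with accepting vs non-accepting: {3,6,7} | {0,2,4,5}.
On input p, block {3,6,7} splits into {3,7} and {6}.
On input p, block {0,2,4,5} splits into {0,4,5} and {2}.
On input q, block {0,4,5} splits into {0,4} and {5}.
Refine {3,7} on symbol p: members go to different blocks, giving {3} and {7}.
Stable partition: {3} | {0,4} | {6} | {2} | {5} | {7} — 6 equivalence classes.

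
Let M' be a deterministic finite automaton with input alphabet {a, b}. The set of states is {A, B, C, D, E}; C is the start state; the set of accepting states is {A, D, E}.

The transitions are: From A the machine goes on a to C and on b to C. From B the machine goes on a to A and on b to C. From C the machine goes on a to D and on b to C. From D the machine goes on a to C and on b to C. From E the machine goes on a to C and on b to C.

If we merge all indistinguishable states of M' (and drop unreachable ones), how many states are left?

2

First remove the unreachable states {A,B,E}; 2 states remain.
Start with accepting vs non-accepting: {D} | {C}.
Stable partition: {D} | {C} — 2 equivalence classes.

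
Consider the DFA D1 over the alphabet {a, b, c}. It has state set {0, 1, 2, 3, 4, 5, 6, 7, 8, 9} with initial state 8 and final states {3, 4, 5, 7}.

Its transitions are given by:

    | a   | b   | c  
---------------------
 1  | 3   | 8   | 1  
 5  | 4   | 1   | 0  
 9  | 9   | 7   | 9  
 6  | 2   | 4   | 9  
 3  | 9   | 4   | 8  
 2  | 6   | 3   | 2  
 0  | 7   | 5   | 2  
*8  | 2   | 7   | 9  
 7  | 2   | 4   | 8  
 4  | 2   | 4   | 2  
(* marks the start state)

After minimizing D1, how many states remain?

Reachable states from the start: {2,3,4,6,7,8,9}. Unreachable: {0,1,5} — drop them.
Initial partition by acceptance: {3,4,7} | {2,6,8,9}.
No further refinement is possible. Final partition (2 blocks): {3,4,7} | {2,6,8,9}.

2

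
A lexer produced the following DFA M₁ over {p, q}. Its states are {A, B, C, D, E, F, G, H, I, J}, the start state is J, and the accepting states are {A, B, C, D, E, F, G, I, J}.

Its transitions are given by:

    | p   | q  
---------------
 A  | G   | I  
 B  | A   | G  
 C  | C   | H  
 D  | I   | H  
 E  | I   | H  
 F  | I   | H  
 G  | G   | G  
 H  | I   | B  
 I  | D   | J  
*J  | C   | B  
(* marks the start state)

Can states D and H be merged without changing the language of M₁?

No

States {E,F} cannot be reached from the start state, so discard them.
Initial partition by acceptance: {A,B,C,D,G,I,J} | {H}.
Split {A,B,C,D,G,I,J} by δ(·,q) → {A,B,G,I,J} and {C,D}.
Split {A,B,G,I,J} by δ(·,p) → {A,B,G} and {I,J}.
Refine {A,B,G} on symbol q: members go to different blocks, giving {B,G} and {A}.
Split {B,G} by δ(·,p) → {B} and {G}.
Split {C,D} by δ(·,p) → {C} and {D}.
On input p, block {I,J} splits into {I} and {J}.
No further refinement is possible. Final partition (8 blocks): {B} | {H} | {C} | {I} | {A} | {G} | {D} | {J}.
D and H end up in different blocks, so they are distinguishable. For instance, the string 'ε' is accepted from only D.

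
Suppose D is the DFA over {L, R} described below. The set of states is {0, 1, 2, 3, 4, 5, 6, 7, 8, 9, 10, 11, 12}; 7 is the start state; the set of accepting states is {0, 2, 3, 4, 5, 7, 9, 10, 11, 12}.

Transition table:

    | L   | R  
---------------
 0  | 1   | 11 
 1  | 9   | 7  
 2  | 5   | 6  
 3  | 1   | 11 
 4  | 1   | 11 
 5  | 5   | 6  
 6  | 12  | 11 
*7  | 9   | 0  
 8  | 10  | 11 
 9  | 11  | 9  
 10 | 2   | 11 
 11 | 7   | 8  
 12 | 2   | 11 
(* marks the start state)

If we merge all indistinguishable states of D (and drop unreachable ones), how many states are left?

8

States {3,4} cannot be reached from the start state, so discard them.
Initial partition by acceptance: {0,2,5,7,9,10,11,12} | {1,6,8}.
Split {0,2,5,7,9,10,11,12} by δ(·,L) → {2,5,7,9,10,11,12} and {0}.
Split {2,5,7,9,10,11,12} by δ(·,R) → {2,5,11} and {9,10,12} and {7}.
Refine {2,5,11} on symbol L: members go to different blocks, giving {2,5} and {11}.
Refine {1,6,8} on symbol R: members go to different blocks, giving {6,8} and {1}.
Refine {9,10,12} on symbol L: members go to different blocks, giving {10,12} and {9}.
The partition is now stable with 8 blocks: {2,5} | {6,8} | {0} | {10,12} | {7} | {11} | {1} | {9}.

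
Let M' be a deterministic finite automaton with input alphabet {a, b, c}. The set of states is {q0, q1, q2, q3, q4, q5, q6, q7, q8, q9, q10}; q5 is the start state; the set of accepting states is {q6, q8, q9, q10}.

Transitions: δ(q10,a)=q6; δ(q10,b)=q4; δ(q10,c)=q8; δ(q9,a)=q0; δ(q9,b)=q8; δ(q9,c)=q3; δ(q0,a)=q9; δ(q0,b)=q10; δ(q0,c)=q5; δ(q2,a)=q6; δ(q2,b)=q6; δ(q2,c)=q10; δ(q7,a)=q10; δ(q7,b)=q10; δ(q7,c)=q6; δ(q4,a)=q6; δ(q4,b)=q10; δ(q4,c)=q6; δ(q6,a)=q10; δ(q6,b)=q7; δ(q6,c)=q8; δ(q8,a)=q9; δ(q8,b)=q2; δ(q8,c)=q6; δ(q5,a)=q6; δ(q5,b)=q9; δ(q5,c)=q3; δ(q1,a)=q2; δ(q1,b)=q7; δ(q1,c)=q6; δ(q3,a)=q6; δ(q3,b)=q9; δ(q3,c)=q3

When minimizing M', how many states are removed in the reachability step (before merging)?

No path from q5 leads to q1; the other 10 states are all reachable.

1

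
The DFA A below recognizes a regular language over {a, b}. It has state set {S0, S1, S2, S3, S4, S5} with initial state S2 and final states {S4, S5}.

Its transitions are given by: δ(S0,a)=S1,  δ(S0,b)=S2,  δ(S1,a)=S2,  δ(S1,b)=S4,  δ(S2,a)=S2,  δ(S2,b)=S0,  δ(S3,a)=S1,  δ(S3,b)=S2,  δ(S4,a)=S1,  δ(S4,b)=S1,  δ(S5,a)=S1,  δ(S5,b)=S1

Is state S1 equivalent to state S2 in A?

Reachable states from the start: {S0,S1,S2,S4}. Unreachable: {S3,S5} — drop them.
P0 = {S4} | {S0,S1,S2}.
On input b, block {S0,S1,S2} splits into {S0,S2} and {S1}.
Split {S0,S2} by δ(·,a) → {S0} and {S2}.
No further refinement is possible. Final partition (4 blocks): {S4} | {S0} | {S1} | {S2}.
S1 and S2 end up in different blocks, so they are distinguishable. For instance, the string 'b' is accepted from only S1.

No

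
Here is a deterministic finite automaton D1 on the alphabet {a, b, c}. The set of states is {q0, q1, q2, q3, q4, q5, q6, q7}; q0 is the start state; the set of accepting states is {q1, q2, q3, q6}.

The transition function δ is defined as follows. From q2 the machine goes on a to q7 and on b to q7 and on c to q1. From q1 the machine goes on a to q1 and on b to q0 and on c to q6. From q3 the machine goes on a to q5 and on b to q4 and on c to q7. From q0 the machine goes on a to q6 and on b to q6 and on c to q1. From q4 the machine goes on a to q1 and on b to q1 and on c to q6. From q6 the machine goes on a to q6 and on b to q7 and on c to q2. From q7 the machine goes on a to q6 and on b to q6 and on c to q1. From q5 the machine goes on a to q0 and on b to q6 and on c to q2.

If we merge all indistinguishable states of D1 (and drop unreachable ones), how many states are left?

Reachable states from the start: {q0,q1,q2,q6,q7}. Unreachable: {q3,q4,q5} — drop them.
P0 = {q1,q2,q6} | {q0,q7}.
Refine {q1,q2,q6} on symbol a: members go to different blocks, giving {q1,q6} and {q2}.
On input c, block {q1,q6} splits into {q1} and {q6}.
No further refinement is possible. Final partition (4 blocks): {q1} | {q0,q7} | {q2} | {q6}.

4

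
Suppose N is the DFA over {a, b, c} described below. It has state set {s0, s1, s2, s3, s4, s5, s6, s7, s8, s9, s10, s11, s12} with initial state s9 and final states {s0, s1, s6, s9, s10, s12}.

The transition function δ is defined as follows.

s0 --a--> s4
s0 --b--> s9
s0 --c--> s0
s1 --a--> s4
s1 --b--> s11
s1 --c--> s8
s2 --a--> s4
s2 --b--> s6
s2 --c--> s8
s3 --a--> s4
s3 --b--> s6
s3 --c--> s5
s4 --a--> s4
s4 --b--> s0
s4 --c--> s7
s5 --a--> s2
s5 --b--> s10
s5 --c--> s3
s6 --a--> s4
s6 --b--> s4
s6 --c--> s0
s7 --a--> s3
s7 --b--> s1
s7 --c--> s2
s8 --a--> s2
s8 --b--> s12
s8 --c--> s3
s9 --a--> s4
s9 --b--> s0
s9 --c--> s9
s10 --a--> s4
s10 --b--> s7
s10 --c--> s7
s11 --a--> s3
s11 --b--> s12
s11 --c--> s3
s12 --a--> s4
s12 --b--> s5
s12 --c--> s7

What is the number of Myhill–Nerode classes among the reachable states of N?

Start with accepting vs non-accepting: {s0,s1,s6,s9,s10,s12} | {s2,s3,s4,s5,s7,s8,s11}.
On input b, block {s0,s1,s6,s9,s10,s12} splits into {s1,s6,s10,s12} and {s0,s9}.
Split {s1,s6,s10,s12} by δ(·,c) → {s1,s10,s12} and {s6}.
Split {s2,s3,s4,s5,s7,s8,s11} by δ(·,b) → {s5,s7,s8,s11} and {s2,s3} and {s4}.
Stable partition: {s1,s10,s12} | {s5,s7,s8,s11} | {s0,s9} | {s6} | {s2,s3} | {s4} — 6 equivalence classes.

6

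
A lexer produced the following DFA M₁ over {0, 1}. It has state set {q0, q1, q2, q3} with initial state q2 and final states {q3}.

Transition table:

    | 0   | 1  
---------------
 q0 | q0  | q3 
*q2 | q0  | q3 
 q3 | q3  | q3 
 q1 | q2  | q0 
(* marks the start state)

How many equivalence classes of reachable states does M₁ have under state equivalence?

States {q1} cannot be reached from the start state, so discard them.
P0 = {q3} | {q0,q2}.
The partition is now stable with 2 blocks: {q3} | {q0,q2}.

2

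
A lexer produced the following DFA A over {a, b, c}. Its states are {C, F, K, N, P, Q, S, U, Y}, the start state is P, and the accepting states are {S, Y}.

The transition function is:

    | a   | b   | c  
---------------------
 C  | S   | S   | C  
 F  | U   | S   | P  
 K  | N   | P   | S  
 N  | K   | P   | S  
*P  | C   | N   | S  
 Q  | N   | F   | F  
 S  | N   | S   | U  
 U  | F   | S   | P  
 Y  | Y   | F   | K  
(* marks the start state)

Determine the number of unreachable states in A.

2

No path from P leads to Q, Y; the other 7 states are all reachable.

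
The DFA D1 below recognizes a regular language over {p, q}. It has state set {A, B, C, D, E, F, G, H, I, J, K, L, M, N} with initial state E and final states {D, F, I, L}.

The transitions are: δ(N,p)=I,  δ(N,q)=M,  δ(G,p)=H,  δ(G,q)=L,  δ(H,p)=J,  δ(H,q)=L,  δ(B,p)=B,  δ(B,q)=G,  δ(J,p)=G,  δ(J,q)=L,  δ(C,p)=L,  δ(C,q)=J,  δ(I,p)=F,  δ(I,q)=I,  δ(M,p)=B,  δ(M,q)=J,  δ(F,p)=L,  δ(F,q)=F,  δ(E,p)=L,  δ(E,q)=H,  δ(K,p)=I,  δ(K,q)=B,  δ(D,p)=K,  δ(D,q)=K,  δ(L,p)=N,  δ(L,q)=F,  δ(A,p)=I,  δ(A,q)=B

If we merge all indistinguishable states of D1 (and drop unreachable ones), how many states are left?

7

States {A,C,D,K} cannot be reached from the start state, so discard them.
Start with accepting vs non-accepting: {F,I,L} | {B,E,G,H,J,M,N}.
Refine {F,I,L} on symbol p: members go to different blocks, giving {F,I} and {L}.
On input p, block {F,I} splits into {F} and {I}.
Refine {B,E,G,H,J,M,N} on symbol p: members go to different blocks, giving {B,G,H,J,M} and {E} and {N}.
Refine {B,G,H,J,M} on symbol q: members go to different blocks, giving {G,H,J} and {B,M}.
Stable partition: {F} | {G,H,J} | {L} | {I} | {E} | {N} | {B,M} — 7 equivalence classes.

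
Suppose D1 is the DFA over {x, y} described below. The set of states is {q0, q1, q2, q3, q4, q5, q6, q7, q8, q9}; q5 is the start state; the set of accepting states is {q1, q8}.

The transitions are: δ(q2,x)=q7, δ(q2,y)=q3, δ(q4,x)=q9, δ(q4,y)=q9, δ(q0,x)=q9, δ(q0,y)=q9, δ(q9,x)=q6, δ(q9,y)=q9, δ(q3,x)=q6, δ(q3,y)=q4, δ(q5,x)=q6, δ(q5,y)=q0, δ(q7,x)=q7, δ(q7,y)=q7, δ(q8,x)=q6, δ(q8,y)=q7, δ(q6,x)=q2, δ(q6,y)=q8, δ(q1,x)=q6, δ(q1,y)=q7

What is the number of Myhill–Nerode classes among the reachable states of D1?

First remove the unreachable states {q1}; 9 states remain.
Initial partition by acceptance: {q8} | {q0,q2,q3,q4,q5,q6,q7,q9}.
Refine {q0,q2,q3,q4,q5,q6,q7,q9} on symbol y: members go to different blocks, giving {q0,q2,q3,q4,q5,q7,q9} and {q6}.
On input x, block {q0,q2,q3,q4,q5,q7,q9} splits into {q0,q2,q4,q7} and {q3,q5,q9}.
On input x, block {q0,q2,q4,q7} splits into {q0,q4} and {q2,q7}.
Refine {q3,q5,q9} on symbol y: members go to different blocks, giving {q3,q5} and {q9}.
On input y, block {q2,q7} splits into {q2} and {q7}.
The partition is now stable with 7 blocks: {q8} | {q0,q4} | {q6} | {q3,q5} | {q2} | {q9} | {q7}.

7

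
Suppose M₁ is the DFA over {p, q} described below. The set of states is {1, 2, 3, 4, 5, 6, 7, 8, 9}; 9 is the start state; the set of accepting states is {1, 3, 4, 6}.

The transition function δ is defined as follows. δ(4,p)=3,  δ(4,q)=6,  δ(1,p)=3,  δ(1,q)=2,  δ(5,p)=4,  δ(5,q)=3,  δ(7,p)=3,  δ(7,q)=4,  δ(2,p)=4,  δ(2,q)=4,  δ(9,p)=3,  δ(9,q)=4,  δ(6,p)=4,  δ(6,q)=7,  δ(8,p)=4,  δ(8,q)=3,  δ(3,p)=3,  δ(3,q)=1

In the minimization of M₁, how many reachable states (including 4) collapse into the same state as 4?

States {5,8} cannot be reached from the start state, so discard them.
Start with accepting vs non-accepting: {1,3,4,6} | {2,7,9}.
Split {1,3,4,6} by δ(·,q) → {1,6} and {3,4}.
No further refinement is possible. Final partition (3 blocks): {1,6} | {2,7,9} | {3,4}.
The equivalence class containing 4 is {3,4}, of size 2.

2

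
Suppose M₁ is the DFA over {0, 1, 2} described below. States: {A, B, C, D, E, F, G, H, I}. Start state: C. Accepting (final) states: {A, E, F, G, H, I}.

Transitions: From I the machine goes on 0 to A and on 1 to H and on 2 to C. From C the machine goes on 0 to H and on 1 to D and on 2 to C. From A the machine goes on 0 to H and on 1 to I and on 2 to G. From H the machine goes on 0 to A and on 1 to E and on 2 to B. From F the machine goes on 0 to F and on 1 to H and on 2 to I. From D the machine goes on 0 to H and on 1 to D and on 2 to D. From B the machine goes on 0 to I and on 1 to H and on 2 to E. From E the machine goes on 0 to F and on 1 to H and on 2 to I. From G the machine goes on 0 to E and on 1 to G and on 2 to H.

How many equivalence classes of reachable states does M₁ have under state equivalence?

Start with accepting vs non-accepting: {A,E,F,G,H,I} | {B,C,D}.
Refine {A,E,F,G,H,I} on symbol 2: members go to different blocks, giving {A,E,F,G} and {H,I}.
Refine {A,E,F,G} on symbol 0: members go to different blocks, giving {E,F,G} and {A}.
Split {E,F,G} by δ(·,1) → {E,F} and {G}.
Split {B,C,D} by δ(·,1) → {C,D} and {B}.
On input 1, block {H,I} splits into {H} and {I}.
No further refinement is possible. Final partition (7 blocks): {E,F} | {C,D} | {H} | {A} | {G} | {B} | {I}.

7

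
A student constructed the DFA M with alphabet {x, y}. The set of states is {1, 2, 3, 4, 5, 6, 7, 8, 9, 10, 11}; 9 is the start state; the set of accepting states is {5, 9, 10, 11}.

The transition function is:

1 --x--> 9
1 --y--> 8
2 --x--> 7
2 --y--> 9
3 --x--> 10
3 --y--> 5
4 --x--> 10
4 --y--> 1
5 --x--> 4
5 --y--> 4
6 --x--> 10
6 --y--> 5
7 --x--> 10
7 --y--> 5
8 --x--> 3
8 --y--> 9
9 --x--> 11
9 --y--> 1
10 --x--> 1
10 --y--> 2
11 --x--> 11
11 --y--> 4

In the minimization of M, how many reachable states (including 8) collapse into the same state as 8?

First remove the unreachable states {6}; 10 states remain.
P0 = {5,9,10,11} | {1,2,3,4,7,8}.
Split {5,9,10,11} by δ(·,x) → {5,10} and {9,11}.
On input x, block {1,2,3,4,7,8} splits into {3,4,7} and {2,8} and {1}.
Refine {5,10} on symbol x: members go to different blocks, giving {5} and {10}.
Split {3,4,7} by δ(·,y) → {3,7} and {4}.
On input y, block {9,11} splits into {9} and {11}.
The partition is now stable with 8 blocks: {5} | {3,7} | {9} | {2,8} | {1} | {10} | {4} | {11}.
State 8 belongs to the block {2,8}, which has 2 states.

2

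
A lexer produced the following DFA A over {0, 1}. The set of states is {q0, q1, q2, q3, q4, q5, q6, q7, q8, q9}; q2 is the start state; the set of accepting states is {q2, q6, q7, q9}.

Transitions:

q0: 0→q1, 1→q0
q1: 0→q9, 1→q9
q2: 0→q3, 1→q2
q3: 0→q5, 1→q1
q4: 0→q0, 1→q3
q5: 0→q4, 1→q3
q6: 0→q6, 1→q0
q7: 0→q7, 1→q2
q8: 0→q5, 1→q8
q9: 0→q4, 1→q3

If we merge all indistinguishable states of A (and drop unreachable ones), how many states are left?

7

States {q6,q7,q8} cannot be reached from the start state, so discard them.
Start with accepting vs non-accepting: {q2,q9} | {q0,q1,q3,q4,q5}.
On input 1, block {q2,q9} splits into {q2} and {q9}.
Split {q0,q1,q3,q4,q5} by δ(·,0) → {q0,q3,q4,q5} and {q1}.
Split {q0,q3,q4,q5} by δ(·,0) → {q3,q4,q5} and {q0}.
Split {q3,q4,q5} by δ(·,0) → {q3,q5} and {q4}.
Refine {q3,q5} on symbol 0: members go to different blocks, giving {q3} and {q5}.
Stable partition: {q2} | {q3} | {q9} | {q1} | {q0} | {q4} | {q5} — 7 equivalence classes.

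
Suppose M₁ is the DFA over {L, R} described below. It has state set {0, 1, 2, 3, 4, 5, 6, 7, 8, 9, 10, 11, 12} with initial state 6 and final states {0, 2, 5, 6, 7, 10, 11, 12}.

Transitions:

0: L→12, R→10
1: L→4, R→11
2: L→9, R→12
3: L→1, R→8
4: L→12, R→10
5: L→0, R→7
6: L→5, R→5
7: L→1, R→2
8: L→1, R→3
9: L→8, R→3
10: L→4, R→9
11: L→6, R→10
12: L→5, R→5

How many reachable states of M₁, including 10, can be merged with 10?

All states are reachable from the start state.
P0 = {0,2,5,6,7,10,11,12} | {1,3,4,8,9}.
Refine {0,2,5,6,7,10,11,12} on symbol L: members go to different blocks, giving {0,5,6,11,12} and {2,7,10}.
Split {0,5,6,11,12} by δ(·,R) → {0,5,11} and {6,12}.
Refine {0,5,11} on symbol L: members go to different blocks, giving {0,11} and {5}.
On input L, block {1,3,4,8,9} splits into {1,3,8,9} and {4}.
Split {1,3,8,9} by δ(·,L) → {3,8,9} and {1}.
Refine {3,8,9} on symbol L: members go to different blocks, giving {3,8} and {9}.
Split {2,7,10} by δ(·,L) → {2} and {7} and {10}.
The partition is now stable with 10 blocks: {0,11} | {3,8} | {2} | {6,12} | {5} | {4} | {1} | {9} | {7} | {10}.
State 10 belongs to the block {10}, which has 1 states.

1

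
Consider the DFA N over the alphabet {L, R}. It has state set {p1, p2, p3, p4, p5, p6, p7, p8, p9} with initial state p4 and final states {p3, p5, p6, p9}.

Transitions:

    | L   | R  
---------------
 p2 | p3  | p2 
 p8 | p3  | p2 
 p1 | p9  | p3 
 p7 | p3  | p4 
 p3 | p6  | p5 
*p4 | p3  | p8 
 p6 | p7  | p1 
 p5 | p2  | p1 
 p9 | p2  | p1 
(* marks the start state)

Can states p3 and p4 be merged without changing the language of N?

P0 = {p3,p5,p6,p9} | {p1,p2,p4,p7,p8}.
Refine {p3,p5,p6,p9} on symbol L: members go to different blocks, giving {p5,p6,p9} and {p3}.
Refine {p1,p2,p4,p7,p8} on symbol L: members go to different blocks, giving {p2,p4,p7,p8} and {p1}.
Stable partition: {p5,p6,p9} | {p2,p4,p7,p8} | {p3} | {p1} — 4 equivalence classes.
p3 and p4 end up in different blocks, so they are distinguishable. For instance, the string 'ε' is accepted from only p3.

No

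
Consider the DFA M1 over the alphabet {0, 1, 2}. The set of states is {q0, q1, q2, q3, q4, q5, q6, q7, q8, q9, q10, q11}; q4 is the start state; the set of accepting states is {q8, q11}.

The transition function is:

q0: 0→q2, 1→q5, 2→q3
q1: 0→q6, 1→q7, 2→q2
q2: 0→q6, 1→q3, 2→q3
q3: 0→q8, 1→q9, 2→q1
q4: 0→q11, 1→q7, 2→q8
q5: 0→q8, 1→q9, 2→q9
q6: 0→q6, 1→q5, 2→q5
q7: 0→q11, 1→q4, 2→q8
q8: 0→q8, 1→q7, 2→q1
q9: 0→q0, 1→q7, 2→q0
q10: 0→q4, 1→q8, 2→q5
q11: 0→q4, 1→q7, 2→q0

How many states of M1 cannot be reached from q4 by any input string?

1

Starting at q4 and following transitions, the reachable set is {q0, q1, q2, q3, q4, q5, q6, q7, q8, q9, q11}. That leaves q10 unreachable — 1 in total.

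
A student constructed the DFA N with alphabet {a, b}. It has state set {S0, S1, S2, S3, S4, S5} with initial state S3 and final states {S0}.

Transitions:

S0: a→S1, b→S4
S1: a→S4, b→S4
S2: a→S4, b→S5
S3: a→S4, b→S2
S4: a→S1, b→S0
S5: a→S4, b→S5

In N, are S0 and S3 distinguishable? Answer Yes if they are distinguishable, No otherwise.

Yes

All states are reachable from the start state.
Initial partition by acceptance: {S0} | {S1,S2,S3,S4,S5}.
On input b, block {S1,S2,S3,S4,S5} splits into {S1,S2,S3,S5} and {S4}.
Refine {S1,S2,S3,S5} on symbol b: members go to different blocks, giving {S2,S3,S5} and {S1}.
The partition is now stable with 4 blocks: {S0} | {S2,S3,S5} | {S4} | {S1}.
S0 and S3 end up in different blocks, so they are distinguishable. For instance, the string 'ε' is accepted from only S0.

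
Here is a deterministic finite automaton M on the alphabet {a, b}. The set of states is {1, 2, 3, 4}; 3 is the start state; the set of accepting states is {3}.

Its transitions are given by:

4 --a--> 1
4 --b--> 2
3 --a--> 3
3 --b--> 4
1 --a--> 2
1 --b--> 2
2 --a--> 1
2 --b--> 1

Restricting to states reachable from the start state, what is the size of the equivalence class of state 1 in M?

Initial partition by acceptance: {3} | {1,2,4}.
Stable partition: {3} | {1,2,4} — 2 equivalence classes.
The equivalence class containing 1 is {1,2,4}, of size 3.

3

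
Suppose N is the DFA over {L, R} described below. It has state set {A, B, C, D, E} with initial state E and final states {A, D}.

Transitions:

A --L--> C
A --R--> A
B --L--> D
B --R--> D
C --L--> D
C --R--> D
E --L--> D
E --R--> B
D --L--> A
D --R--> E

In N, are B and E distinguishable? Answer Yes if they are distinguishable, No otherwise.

Every state is reachable, so we keep all 5.
Initial partition by acceptance: {A,D} | {B,C,E}.
Split {A,D} by δ(·,L) → {A} and {D}.
Refine {B,C,E} on symbol R: members go to different blocks, giving {B,C} and {E}.
The partition is now stable with 4 blocks: {A} | {B,C} | {D} | {E}.
B and E end up in different blocks, so they are distinguishable. For instance, the string 'R' is accepted from only B.

Yes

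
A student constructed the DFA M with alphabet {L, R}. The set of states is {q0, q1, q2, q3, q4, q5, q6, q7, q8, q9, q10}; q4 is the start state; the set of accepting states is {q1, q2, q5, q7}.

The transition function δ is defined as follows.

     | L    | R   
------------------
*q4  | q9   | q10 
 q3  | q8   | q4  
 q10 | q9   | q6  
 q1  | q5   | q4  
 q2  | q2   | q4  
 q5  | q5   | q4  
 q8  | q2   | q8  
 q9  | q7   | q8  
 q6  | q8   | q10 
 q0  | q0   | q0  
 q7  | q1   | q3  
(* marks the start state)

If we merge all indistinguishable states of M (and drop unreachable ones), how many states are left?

3

First remove the unreachable states {q0}; 10 states remain.
Initial partition by acceptance: {q1,q2,q5,q7} | {q3,q4,q6,q8,q9,q10}.
Refine {q3,q4,q6,q8,q9,q10} on symbol L: members go to different blocks, giving {q3,q4,q6,q10} and {q8,q9}.
Stable partition: {q1,q2,q5,q7} | {q3,q4,q6,q10} | {q8,q9} — 3 equivalence classes.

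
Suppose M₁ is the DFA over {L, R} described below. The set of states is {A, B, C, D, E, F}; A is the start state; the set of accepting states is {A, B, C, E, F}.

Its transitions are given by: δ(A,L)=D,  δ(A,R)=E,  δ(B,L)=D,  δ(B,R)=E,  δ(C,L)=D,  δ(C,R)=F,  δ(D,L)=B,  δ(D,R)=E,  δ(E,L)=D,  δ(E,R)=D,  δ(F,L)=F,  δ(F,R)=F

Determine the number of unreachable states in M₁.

2

No path from A leads to C, F; the other 4 states are all reachable.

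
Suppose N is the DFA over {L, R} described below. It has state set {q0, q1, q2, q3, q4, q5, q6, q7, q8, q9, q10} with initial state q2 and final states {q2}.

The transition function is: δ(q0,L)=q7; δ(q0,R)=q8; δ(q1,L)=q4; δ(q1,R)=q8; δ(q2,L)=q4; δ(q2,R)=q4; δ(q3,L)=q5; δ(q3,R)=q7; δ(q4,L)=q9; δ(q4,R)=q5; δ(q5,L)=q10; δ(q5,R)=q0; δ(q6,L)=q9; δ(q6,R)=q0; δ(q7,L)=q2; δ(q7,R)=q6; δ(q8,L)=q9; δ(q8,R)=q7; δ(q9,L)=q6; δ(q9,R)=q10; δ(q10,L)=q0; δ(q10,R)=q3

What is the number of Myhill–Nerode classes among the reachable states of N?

States {q1} cannot be reached from the start state, so discard them.
Start with accepting vs non-accepting: {q2} | {q0,q3,q4,q5,q6,q7,q8,q9,q10}.
On input L, block {q0,q3,q4,q5,q6,q7,q8,q9,q10} splits into {q0,q3,q4,q5,q6,q8,q9,q10} and {q7}.
Split {q0,q3,q4,q5,q6,q8,q9,q10} by δ(·,L) → {q3,q4,q5,q6,q8,q9,q10} and {q0}.
Refine {q3,q4,q5,q6,q8,q9,q10} on symbol L: members go to different blocks, giving {q3,q4,q5,q6,q8,q9} and {q10}.
Split {q3,q4,q5,q6,q8,q9} by δ(·,L) → {q3,q4,q6,q8,q9} and {q5}.
Split {q3,q4,q6,q8,q9} by δ(·,L) → {q4,q6,q8,q9} and {q3}.
Split {q4,q6,q8,q9} by δ(·,R) → {q4} and {q6} and {q8} and {q9}.
No further refinement is possible. Final partition (10 blocks): {q2} | {q4} | {q7} | {q0} | {q10} | {q5} | {q3} | {q6} | {q8} | {q9}.

10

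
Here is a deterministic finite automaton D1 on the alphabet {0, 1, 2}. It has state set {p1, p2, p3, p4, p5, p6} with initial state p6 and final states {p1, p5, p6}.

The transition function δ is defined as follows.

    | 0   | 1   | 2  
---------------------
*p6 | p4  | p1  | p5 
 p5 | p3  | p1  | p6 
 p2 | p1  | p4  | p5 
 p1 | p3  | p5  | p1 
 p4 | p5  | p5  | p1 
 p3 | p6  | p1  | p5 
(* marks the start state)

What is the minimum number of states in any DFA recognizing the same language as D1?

2

Reachable states from the start: {p1,p3,p4,p5,p6}. Unreachable: {p2} — drop them.
Initial partition by acceptance: {p1,p5,p6} | {p3,p4}.
The partition is now stable with 2 blocks: {p1,p5,p6} | {p3,p4}.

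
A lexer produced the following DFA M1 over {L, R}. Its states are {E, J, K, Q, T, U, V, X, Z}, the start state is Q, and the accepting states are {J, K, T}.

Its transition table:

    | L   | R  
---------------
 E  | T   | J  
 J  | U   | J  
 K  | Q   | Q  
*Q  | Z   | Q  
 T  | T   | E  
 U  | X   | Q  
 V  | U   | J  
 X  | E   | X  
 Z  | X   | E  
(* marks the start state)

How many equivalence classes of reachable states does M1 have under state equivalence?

7

Reachable states from the start: {E,J,Q,T,U,X,Z}. Unreachable: {K,V} — drop them.
P0 = {J,T} | {E,Q,U,X,Z}.
Refine {J,T} on symbol L: members go to different blocks, giving {J} and {T}.
On input L, block {E,Q,U,X,Z} splits into {Q,U,X,Z} and {E}.
Split {Q,U,X,Z} by δ(·,L) → {Q,U,Z} and {X}.
Refine {Q,U,Z} on symbol L: members go to different blocks, giving {U,Z} and {Q}.
Split {U,Z} by δ(·,R) → {Z} and {U}.
No further refinement is possible. Final partition (7 blocks): {J} | {Z} | {T} | {E} | {X} | {Q} | {U}.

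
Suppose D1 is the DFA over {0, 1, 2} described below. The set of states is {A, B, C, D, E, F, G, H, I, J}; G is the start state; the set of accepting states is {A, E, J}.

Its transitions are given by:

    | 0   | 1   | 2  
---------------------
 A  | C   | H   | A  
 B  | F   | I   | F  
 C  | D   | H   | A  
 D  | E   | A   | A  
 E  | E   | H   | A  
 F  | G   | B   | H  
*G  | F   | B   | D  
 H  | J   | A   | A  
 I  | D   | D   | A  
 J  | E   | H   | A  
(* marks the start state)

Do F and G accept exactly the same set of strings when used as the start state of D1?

All states are reachable from the start state.
Initial partition by acceptance: {A,E,J} | {B,C,D,F,G,H,I}.
On input 0, block {A,E,J} splits into {E,J} and {A}.
Split {B,C,D,F,G,H,I} by δ(·,0) → {B,C,F,G,I} and {D,H}.
Split {B,C,F,G,I} by δ(·,0) → {B,F,G} and {C,I}.
Refine {B,F,G} on symbol 1: members go to different blocks, giving {F,G} and {B}.
The partition is now stable with 6 blocks: {E,J} | {F,G} | {A} | {D,H} | {C,I} | {B}.
F and G lie in the same block of the stable partition, so they are equivalent — no string distinguishes them.

Yes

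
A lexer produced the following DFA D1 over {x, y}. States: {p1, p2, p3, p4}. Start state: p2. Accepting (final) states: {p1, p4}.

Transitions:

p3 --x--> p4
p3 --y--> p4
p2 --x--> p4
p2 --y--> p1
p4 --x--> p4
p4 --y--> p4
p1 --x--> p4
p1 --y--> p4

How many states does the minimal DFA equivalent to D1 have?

2

Reachable states from the start: {p1,p2,p4}. Unreachable: {p3} — drop them.
Start with accepting vs non-accepting: {p1,p4} | {p2}.
No further refinement is possible. Final partition (2 blocks): {p1,p4} | {p2}.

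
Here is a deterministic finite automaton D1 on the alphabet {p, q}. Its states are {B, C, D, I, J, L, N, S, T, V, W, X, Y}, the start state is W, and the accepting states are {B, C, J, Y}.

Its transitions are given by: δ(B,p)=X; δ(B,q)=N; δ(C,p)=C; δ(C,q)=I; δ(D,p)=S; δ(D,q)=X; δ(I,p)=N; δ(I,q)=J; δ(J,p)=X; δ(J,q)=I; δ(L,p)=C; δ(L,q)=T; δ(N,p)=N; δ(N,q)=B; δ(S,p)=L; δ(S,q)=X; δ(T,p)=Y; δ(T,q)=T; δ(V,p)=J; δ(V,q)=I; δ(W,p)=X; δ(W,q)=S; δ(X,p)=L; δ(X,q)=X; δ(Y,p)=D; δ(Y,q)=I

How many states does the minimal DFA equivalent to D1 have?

8

States {V} cannot be reached from the start state, so discard them.
Start with accepting vs non-accepting: {B,C,J,Y} | {D,I,L,N,S,T,W,X}.
Split {B,C,J,Y} by δ(·,p) → {B,J,Y} and {C}.
Split {D,I,L,N,S,T,W,X} by δ(·,p) → {D,I,N,S,W,X} and {L} and {T}.
Split {D,I,N,S,W,X} by δ(·,p) → {D,I,N,W} and {S,X}.
On input p, block {B,J,Y} splits into {B,J} and {Y}.
Split {D,I,N,W} by δ(·,p) → {D,W} and {I,N}.
The partition is now stable with 8 blocks: {B,J} | {D,W} | {C} | {L} | {T} | {S,X} | {Y} | {I,N}.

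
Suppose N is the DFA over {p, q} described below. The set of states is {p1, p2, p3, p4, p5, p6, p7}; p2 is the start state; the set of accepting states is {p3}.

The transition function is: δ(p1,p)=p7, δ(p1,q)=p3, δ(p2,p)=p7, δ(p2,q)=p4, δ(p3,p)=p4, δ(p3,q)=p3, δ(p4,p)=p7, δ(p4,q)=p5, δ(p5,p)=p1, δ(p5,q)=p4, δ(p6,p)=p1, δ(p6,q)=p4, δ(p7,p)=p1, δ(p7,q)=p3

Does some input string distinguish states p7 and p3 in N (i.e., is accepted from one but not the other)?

Reachable states from the start: {p1,p2,p3,p4,p5,p7}. Unreachable: {p6} — drop them.
Initial partition by acceptance: {p3} | {p1,p2,p4,p5,p7}.
Refine {p1,p2,p4,p5,p7} on symbol q: members go to different blocks, giving {p2,p4,p5} and {p1,p7}.
The partition is now stable with 3 blocks: {p3} | {p2,p4,p5} | {p1,p7}.
p7 and p3 end up in different blocks, so they are distinguishable. For instance, the string 'ε' is accepted from only p3.

Yes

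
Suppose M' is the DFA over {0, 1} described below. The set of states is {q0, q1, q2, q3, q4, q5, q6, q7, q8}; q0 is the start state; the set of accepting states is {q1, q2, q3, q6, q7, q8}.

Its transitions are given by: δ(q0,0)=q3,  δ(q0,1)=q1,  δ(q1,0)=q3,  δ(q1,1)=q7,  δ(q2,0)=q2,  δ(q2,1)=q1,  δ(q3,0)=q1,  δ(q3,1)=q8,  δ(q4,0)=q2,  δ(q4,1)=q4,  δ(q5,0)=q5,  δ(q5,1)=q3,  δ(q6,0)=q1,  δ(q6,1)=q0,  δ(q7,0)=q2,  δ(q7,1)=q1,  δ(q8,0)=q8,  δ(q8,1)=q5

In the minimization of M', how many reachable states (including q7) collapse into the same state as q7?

States {q4,q6} cannot be reached from the start state, so discard them.
P0 = {q1,q2,q3,q7,q8} | {q0,q5}.
On input 1, block {q1,q2,q3,q7,q8} splits into {q1,q2,q3,q7} and {q8}.
Split {q1,q2,q3,q7} by δ(·,1) → {q1,q2,q7} and {q3}.
On input 0, block {q1,q2,q7} splits into {q2,q7} and {q1}.
Split {q0,q5} by δ(·,0) → {q0} and {q5}.
Stable partition: {q2,q7} | {q0} | {q8} | {q3} | {q1} | {q5} — 6 equivalence classes.
The equivalence class containing q7 is {q2,q7}, of size 2.

2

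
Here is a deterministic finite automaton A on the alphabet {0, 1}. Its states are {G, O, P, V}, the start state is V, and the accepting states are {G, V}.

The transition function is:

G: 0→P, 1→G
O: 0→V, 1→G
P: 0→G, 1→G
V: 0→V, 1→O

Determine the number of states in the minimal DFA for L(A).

All states are reachable from the start state.
P0 = {G,V} | {O,P}.
Split {G,V} by δ(·,0) → {V} and {G}.
Refine {O,P} on symbol 0: members go to different blocks, giving {O} and {P}.
No further refinement is possible. Final partition (4 blocks): {V} | {O} | {G} | {P}.

4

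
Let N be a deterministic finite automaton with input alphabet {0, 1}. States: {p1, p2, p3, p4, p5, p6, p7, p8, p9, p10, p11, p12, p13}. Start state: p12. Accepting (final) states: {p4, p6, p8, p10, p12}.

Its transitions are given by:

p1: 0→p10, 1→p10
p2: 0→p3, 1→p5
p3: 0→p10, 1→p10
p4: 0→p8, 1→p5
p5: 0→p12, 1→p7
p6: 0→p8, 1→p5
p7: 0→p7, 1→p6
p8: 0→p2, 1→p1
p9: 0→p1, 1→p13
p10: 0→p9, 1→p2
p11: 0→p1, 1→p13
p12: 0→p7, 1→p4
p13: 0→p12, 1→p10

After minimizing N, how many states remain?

10

States {p11} cannot be reached from the start state, so discard them.
P0 = {p4,p6,p8,p10,p12} | {p1,p2,p3,p5,p7,p9,p13}.
Refine {p4,p6,p8,p10,p12} on symbol 0: members go to different blocks, giving {p8,p10,p12} and {p4,p6}.
Refine {p8,p10,p12} on symbol 1: members go to different blocks, giving {p8,p10} and {p12}.
Refine {p1,p2,p3,p5,p7,p9,p13} on symbol 0: members go to different blocks, giving {p2,p7,p9} and {p1,p3} and {p5,p13}.
Refine {p8,p10} on symbol 1: members go to different blocks, giving {p8} and {p10}.
On input 0, block {p2,p7,p9} splits into {p2,p9} and {p7}.
Refine {p5,p13} on symbol 1: members go to different blocks, giving {p5} and {p13}.
On input 1, block {p2,p9} splits into {p2} and {p9}.
No further refinement is possible. Final partition (10 blocks): {p8} | {p2} | {p4,p6} | {p12} | {p1,p3} | {p5} | {p10} | {p7} | {p13} | {p9}.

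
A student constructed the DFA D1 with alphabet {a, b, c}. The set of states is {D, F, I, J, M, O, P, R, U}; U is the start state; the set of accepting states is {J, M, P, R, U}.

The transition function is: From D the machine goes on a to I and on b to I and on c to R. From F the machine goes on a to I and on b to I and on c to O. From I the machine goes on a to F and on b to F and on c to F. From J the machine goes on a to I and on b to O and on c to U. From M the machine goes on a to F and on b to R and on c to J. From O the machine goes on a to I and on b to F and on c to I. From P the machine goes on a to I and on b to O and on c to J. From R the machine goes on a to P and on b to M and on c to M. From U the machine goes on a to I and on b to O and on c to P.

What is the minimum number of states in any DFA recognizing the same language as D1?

2

States {D,M,R} cannot be reached from the start state, so discard them.
P0 = {J,P,U} | {F,I,O}.
Stable partition: {J,P,U} | {F,I,O} — 2 equivalence classes.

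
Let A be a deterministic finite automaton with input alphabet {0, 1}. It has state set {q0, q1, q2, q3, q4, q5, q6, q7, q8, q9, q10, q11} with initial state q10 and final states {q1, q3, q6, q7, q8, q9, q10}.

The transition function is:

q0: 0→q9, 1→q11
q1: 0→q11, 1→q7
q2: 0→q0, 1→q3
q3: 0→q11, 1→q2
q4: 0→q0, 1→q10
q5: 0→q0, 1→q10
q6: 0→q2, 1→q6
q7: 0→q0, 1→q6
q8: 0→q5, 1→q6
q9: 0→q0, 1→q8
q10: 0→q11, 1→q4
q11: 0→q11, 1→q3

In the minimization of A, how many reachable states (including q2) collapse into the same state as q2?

First remove the unreachable states {q1,q7}; 10 states remain.
Initial partition by acceptance: {q3,q6,q8,q9,q10} | {q0,q2,q4,q5,q11}.
Refine {q3,q6,q8,q9,q10} on symbol 1: members go to different blocks, giving {q6,q8,q9} and {q3,q10}.
On input 0, block {q0,q2,q4,q5,q11} splits into {q2,q4,q5,q11} and {q0}.
Refine {q6,q8,q9} on symbol 0: members go to different blocks, giving {q6,q8} and {q9}.
Split {q2,q4,q5,q11} by δ(·,0) → {q2,q4,q5} and {q11}.
Stable partition: {q6,q8} | {q2,q4,q5} | {q3,q10} | {q0} | {q9} | {q11} — 6 equivalence classes.
State q2 belongs to the block {q2,q4,q5}, which has 3 states.

3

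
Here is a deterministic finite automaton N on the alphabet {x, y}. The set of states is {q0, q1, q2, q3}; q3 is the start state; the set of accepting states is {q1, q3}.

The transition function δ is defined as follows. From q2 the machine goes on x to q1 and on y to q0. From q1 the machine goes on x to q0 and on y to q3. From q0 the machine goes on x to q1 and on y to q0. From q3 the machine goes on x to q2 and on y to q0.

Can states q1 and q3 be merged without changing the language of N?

No

All states are reachable from the start state.
Start with accepting vs non-accepting: {q1,q3} | {q0,q2}.
On input y, block {q1,q3} splits into {q1} and {q3}.
No further refinement is possible. Final partition (3 blocks): {q1} | {q0,q2} | {q3}.
q1 and q3 end up in different blocks, so they are distinguishable. For instance, the string 'y' is accepted from only q1.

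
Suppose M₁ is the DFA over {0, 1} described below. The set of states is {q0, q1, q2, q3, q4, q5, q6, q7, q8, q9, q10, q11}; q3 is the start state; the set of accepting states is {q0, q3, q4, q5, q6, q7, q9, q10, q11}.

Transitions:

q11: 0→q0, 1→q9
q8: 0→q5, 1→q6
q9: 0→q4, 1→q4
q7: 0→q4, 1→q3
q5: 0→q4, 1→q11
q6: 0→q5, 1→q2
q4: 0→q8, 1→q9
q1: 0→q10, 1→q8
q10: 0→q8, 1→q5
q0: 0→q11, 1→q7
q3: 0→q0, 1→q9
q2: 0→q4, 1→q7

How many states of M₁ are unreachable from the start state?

2

No path from q3 leads to q1, q10; the other 10 states are all reachable.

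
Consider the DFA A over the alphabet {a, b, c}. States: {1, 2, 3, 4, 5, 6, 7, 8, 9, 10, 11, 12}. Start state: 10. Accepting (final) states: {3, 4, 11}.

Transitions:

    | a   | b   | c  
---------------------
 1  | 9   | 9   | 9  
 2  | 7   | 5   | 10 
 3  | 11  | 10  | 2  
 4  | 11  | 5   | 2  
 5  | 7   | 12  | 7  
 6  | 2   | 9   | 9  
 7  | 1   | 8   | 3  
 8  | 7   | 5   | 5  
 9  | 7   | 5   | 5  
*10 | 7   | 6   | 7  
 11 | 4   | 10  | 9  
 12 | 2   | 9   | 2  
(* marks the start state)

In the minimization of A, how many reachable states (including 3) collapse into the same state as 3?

3

P0 = {3,4,11} | {1,2,5,6,7,8,9,10,12}.
On input c, block {1,2,5,6,7,8,9,10,12} splits into {1,2,5,6,8,9,10,12} and {7}.
Refine {1,2,5,6,8,9,10,12} on symbol a: members go to different blocks, giving {2,5,8,9,10} and {1,6,12}.
Split {2,5,8,9,10} by δ(·,b) → {2,8,9} and {5,10}.
No further refinement is possible. Final partition (5 blocks): {3,4,11} | {2,8,9} | {7} | {1,6,12} | {5,10}.
The equivalence class containing 3 is {3,4,11}, of size 3.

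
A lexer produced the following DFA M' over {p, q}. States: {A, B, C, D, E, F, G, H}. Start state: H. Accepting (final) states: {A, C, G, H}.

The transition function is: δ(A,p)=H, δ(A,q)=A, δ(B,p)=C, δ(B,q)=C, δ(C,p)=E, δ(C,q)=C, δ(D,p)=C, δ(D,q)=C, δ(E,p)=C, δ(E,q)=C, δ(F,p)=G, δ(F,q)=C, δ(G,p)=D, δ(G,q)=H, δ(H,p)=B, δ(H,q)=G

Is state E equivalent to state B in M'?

States {A,F} cannot be reached from the start state, so discard them.
Start with accepting vs non-accepting: {C,G,H} | {B,D,E}.
No further refinement is possible. Final partition (2 blocks): {C,G,H} | {B,D,E}.
E and B lie in the same block of the stable partition, so they are equivalent — no string distinguishes them.

Yes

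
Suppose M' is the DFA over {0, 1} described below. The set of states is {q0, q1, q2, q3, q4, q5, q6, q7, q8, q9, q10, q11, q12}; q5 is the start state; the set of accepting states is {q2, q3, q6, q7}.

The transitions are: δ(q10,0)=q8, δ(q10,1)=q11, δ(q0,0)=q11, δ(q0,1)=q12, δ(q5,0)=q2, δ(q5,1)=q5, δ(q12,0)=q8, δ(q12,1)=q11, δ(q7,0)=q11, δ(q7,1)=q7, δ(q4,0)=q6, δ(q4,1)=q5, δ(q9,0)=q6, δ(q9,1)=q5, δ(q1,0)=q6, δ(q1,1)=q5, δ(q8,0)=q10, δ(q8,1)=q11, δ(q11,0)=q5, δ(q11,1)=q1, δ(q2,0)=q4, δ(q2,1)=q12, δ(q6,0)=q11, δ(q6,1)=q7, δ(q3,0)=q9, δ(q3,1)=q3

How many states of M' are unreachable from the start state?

3

Starting at q5 and following transitions, the reachable set is {q1, q2, q4, q5, q6, q7, q8, q10, q11, q12}. That leaves q0, q3, q9 unreachable — 3 in total.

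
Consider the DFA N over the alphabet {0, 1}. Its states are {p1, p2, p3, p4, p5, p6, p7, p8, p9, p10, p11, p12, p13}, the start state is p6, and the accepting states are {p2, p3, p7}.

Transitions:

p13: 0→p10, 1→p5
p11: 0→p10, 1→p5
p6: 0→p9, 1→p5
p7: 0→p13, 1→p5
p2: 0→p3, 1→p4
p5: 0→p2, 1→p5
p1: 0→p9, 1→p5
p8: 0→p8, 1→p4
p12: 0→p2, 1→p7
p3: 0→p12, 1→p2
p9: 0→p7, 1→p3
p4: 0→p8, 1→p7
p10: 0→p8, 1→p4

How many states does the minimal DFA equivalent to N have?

10

Reachable states from the start: {p2,p3,p4,p5,p6,p7,p8,p9,p10,p12,p13}. Unreachable: {p1,p11} — drop them.
Start with accepting vs non-accepting: {p2,p3,p7} | {p4,p5,p6,p8,p9,p10,p12,p13}.
Refine {p2,p3,p7} on symbol 0: members go to different blocks, giving {p3,p7} and {p2}.
Refine {p3,p7} on symbol 1: members go to different blocks, giving {p3} and {p7}.
Refine {p4,p5,p6,p8,p9,p10,p12,p13} on symbol 0: members go to different blocks, giving {p4,p6,p8,p10,p13} and {p5,p12} and {p9}.
Refine {p4,p6,p8,p10,p13} on symbol 0: members go to different blocks, giving {p4,p8,p10,p13} and {p6}.
Split {p4,p8,p10,p13} by δ(·,1) → {p8,p10} and {p4} and {p13}.
Refine {p5,p12} on symbol 1: members go to different blocks, giving {p5} and {p12}.
The partition is now stable with 10 blocks: {p3} | {p8,p10} | {p2} | {p7} | {p5} | {p9} | {p6} | {p4} | {p13} | {p12}.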